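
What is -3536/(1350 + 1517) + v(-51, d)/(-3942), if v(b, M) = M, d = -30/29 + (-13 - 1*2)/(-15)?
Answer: -404225581/327749706 ≈ -1.2333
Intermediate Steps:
d = -1/29 (d = -30*1/29 + (-13 - 2)*(-1/15) = -30/29 - 15*(-1/15) = -30/29 + 1 = -1/29 ≈ -0.034483)
-3536/(1350 + 1517) + v(-51, d)/(-3942) = -3536/(1350 + 1517) - 1/29/(-3942) = -3536/2867 - 1/29*(-1/3942) = -3536*1/2867 + 1/114318 = -3536/2867 + 1/114318 = -404225581/327749706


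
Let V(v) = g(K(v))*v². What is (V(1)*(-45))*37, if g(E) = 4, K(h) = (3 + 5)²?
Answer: -6660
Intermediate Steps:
K(h) = 64 (K(h) = 8² = 64)
V(v) = 4*v²
(V(1)*(-45))*37 = ((4*1²)*(-45))*37 = ((4*1)*(-45))*37 = (4*(-45))*37 = -180*37 = -6660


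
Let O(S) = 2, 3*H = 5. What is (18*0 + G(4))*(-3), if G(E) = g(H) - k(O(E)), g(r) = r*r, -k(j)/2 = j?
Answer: -61/3 ≈ -20.333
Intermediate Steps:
H = 5/3 (H = (⅓)*5 = 5/3 ≈ 1.6667)
k(j) = -2*j
g(r) = r²
G(E) = 61/9 (G(E) = (5/3)² - (-2)*2 = 25/9 - 1*(-4) = 25/9 + 4 = 61/9)
(18*0 + G(4))*(-3) = (18*0 + 61/9)*(-3) = (0 + 61/9)*(-3) = (61/9)*(-3) = -61/3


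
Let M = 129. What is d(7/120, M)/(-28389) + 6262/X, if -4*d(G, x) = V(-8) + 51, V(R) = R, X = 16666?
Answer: 355902155/946262148 ≈ 0.37611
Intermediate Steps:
d(G, x) = -43/4 (d(G, x) = -(-8 + 51)/4 = -1/4*43 = -43/4)
d(7/120, M)/(-28389) + 6262/X = -43/4/(-28389) + 6262/16666 = -43/4*(-1/28389) + 6262*(1/16666) = 43/113556 + 3131/8333 = 355902155/946262148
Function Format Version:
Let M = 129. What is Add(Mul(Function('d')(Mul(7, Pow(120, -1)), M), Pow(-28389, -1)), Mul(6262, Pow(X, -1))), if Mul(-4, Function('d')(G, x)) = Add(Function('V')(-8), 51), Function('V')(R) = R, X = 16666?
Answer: Rational(355902155, 946262148) ≈ 0.37611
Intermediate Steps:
Function('d')(G, x) = Rational(-43, 4) (Function('d')(G, x) = Mul(Rational(-1, 4), Add(-8, 51)) = Mul(Rational(-1, 4), 43) = Rational(-43, 4))
Add(Mul(Function('d')(Mul(7, Pow(120, -1)), M), Pow(-28389, -1)), Mul(6262, Pow(X, -1))) = Add(Mul(Rational(-43, 4), Pow(-28389, -1)), Mul(6262, Pow(16666, -1))) = Add(Mul(Rational(-43, 4), Rational(-1, 28389)), Mul(6262, Rational(1, 16666))) = Add(Rational(43, 113556), Rational(3131, 8333)) = Rational(355902155, 946262148)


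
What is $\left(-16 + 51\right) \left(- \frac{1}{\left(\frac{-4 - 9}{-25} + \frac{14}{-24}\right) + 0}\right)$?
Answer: $\frac{10500}{19} \approx 552.63$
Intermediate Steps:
$\left(-16 + 51\right) \left(- \frac{1}{\left(\frac{-4 - 9}{-25} + \frac{14}{-24}\right) + 0}\right) = 35 \left(- \frac{1}{\left(\left(-13\right) \left(- \frac{1}{25}\right) + 14 \left(- \frac{1}{24}\right)\right) + 0}\right) = 35 \left(- \frac{1}{\left(\frac{13}{25} - \frac{7}{12}\right) + 0}\right) = 35 \left(- \frac{1}{- \frac{19}{300} + 0}\right) = 35 \left(- \frac{1}{- \frac{19}{300}}\right) = 35 \left(\left(-1\right) \left(- \frac{300}{19}\right)\right) = 35 \cdot \frac{300}{19} = \frac{10500}{19}$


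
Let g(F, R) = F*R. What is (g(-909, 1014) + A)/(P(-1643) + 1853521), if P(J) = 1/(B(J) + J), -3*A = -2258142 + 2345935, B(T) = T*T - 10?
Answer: -7696733751916/15001264619151 ≈ -0.51307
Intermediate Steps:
B(T) = -10 + T² (B(T) = T² - 10 = -10 + T²)
A = -87793/3 (A = -(-2258142 + 2345935)/3 = -⅓*87793 = -87793/3 ≈ -29264.)
P(J) = 1/(-10 + J + J²) (P(J) = 1/((-10 + J²) + J) = 1/(-10 + J + J²))
(g(-909, 1014) + A)/(P(-1643) + 1853521) = (-909*1014 - 87793/3)/(1/(-10 - 1643 + (-1643)²) + 1853521) = (-921726 - 87793/3)/(1/(-10 - 1643 + 2699449) + 1853521) = -2852971/(3*(1/2697796 + 1853521)) = -2852971/(3*5000421539717/2697796) = -2852971/3*2697796/5000421539717 = -7696733751916/15001264619151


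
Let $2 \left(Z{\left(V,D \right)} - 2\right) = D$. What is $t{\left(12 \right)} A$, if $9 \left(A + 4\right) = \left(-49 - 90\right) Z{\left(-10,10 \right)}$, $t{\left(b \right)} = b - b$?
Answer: $0$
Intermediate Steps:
$Z{\left(V,D \right)} = 2 + \frac{D}{2}$
$t{\left(b \right)} = 0$
$A = - \frac{1009}{9}$ ($A = -4 + \frac{\left(-49 - 90\right) \left(2 + \frac{1}{2} \cdot 10\right)}{9} = -4 + \frac{\left(-139\right) \left(2 + 5\right)}{9} = -4 + \frac{\left(-139\right) 7}{9} = -4 + \frac{1}{9} \left(-973\right) = -4 - \frac{973}{9} = - \frac{1009}{9} \approx -112.11$)
$t{\left(12 \right)} A = 0 \left(- \frac{1009}{9}\right) = 0$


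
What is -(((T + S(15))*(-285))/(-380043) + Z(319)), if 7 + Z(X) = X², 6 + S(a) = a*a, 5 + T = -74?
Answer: -12890311774/126681 ≈ -1.0175e+5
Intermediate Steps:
T = -79 (T = -5 - 74 = -79)
S(a) = -6 + a² (S(a) = -6 + a*a = -6 + a²)
Z(X) = -7 + X²
-(((T + S(15))*(-285))/(-380043) + Z(319)) = -(((-79 + (-6 + 15²))*(-285))/(-380043) + (-7 + 319²)) = -(((-79 + (-6 + 225))*(-285))*(-1/380043) + (-7 + 101761)) = -(((-79 + 219)*(-285))*(-1/380043) + 101754) = -((140*(-285))*(-1/380043) + 101754) = -(-39900*(-1/380043) + 101754) = -(13300/126681 + 101754) = -1*12890311774/126681 = -12890311774/126681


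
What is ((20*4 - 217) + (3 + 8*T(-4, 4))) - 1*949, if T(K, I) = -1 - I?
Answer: -1123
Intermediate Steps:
((20*4 - 217) + (3 + 8*T(-4, 4))) - 1*949 = ((20*4 - 217) + (3 + 8*(-1 - 1*4))) - 1*949 = ((80 - 217) + (3 + 8*(-1 - 4))) - 949 = (-137 + (3 + 8*(-5))) - 949 = (-137 + (3 - 40)) - 949 = (-137 - 37) - 949 = -174 - 949 = -1123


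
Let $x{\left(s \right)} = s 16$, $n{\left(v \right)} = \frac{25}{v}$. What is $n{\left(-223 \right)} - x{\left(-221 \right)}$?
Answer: $\frac{788503}{223} \approx 3535.9$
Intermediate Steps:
$x{\left(s \right)} = 16 s$
$n{\left(-223 \right)} - x{\left(-221 \right)} = \frac{25}{-223} - 16 \left(-221\right) = 25 \left(- \frac{1}{223}\right) - -3536 = - \frac{25}{223} + 3536 = \frac{788503}{223}$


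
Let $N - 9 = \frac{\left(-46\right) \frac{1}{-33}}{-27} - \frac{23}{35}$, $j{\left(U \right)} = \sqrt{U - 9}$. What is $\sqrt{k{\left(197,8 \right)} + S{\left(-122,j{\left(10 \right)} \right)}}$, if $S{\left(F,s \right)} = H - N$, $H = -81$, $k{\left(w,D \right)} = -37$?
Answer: $\frac{2 i \sqrt{379070230}}{3465} \approx 11.238 i$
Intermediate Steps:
$j{\left(U \right)} = \sqrt{-9 + U}$
$N = \frac{258562}{31185}$ ($N = 9 - \left(\frac{23}{35} - \frac{\left(-46\right) \frac{1}{-33}}{-27}\right) = 9 - \left(\frac{23}{35} - \left(-46\right) \left(- \frac{1}{33}\right) \left(- \frac{1}{27}\right)\right) = 9 + \left(\frac{46}{33} \left(- \frac{1}{27}\right) - \frac{23}{35}\right) = 9 - \frac{22103}{31185} = \frac{258562}{31185} \approx 8.2912$)
$S{\left(F,s \right)} = - \frac{2784547}{31185}$ ($S{\left(F,s \right)} = -81 - \frac{258562}{31185} = - \frac{2784547}{31185}$)
$\sqrt{k{\left(197,8 \right)} + S{\left(-122,j{\left(10 \right)} \right)}} = \sqrt{-37 - \frac{2784547}{31185}} = \sqrt{- \frac{3938392}{31185}} = \frac{2 i \sqrt{379070230}}{3465}$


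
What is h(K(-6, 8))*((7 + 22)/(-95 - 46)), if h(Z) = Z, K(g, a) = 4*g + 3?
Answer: 203/47 ≈ 4.3191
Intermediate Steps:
K(g, a) = 3 + 4*g
h(K(-6, 8))*((7 + 22)/(-95 - 46)) = (3 + 4*(-6))*((7 + 22)/(-95 - 46)) = (3 - 24)*(29/(-141)) = -609*(-1)/141 = -21*(-29/141) = 203/47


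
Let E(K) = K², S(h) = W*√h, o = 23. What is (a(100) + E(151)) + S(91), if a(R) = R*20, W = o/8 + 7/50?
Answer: 24801 + 603*√91/200 ≈ 24830.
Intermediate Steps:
W = 603/200 (W = 23/8 + 7/50 = 603/200 ≈ 3.0150)
a(R) = 20*R
S(h) = 603*√h/200
(a(100) + E(151)) + S(91) = (20*100 + 151²) + 603*√91/200 = (2000 + 22801) + 603*√91/200 = 24801 + 603*√91/200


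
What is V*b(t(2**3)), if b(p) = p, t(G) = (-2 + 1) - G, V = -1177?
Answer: 10593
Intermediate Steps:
t(G) = -1 - G
V*b(t(2**3)) = -1177*(-1 - 1*2**3) = -1177*(-1 - 1*8) = -1177*(-1 - 8) = -1177*(-9) = 10593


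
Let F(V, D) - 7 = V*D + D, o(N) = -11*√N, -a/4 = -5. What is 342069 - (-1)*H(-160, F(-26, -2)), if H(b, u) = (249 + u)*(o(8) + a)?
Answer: 348189 - 6732*√2 ≈ 3.3867e+5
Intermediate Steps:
a = 20 (a = -4*(-5) = 20)
F(V, D) = 7 + D + D*V (F(V, D) = 7 + (V*D + D) = 7 + (D*V + D) = 7 + (D + D*V) = 7 + D + D*V)
H(b, u) = (20 - 22*√2)*(249 + u) (H(b, u) = (249 + u)*(-22*√2 + 20) = (249 + u)*(20 - 22*√2) = (20 - 22*√2)*(249 + u))
342069 - (-1)*H(-160, F(-26, -2)) = 342069 - (-1)*(4980 - 5478*√2 + 20*(7 - 2 - 2*(-26)) - 22*(7 - 2 - 2*(-26))*√2) = 342069 - (-1)*(4980 - 5478*√2 + 20*(7 - 2 + 52) - 22*(7 - 2 + 52)*√2) = 342069 - (-1)*(4980 - 5478*√2 + 20*57 - 22*57*√2) = 342069 - (-1)*(4980 - 5478*√2 + 1140 - 1254*√2) = 342069 - (-1)*(6120 - 6732*√2) = 342069 - (-6120 + 6732*√2) = 342069 + (6120 - 6732*√2) = 348189 - 6732*√2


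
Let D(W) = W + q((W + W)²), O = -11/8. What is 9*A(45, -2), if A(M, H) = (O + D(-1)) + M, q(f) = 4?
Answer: 3357/8 ≈ 419.63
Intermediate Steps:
O = -11/8 (O = -11*⅛ = -11/8 ≈ -1.3750)
D(W) = 4 + W (D(W) = W + 4 = 4 + W)
A(M, H) = 13/8 + M (A(M, H) = (-11/8 + (4 - 1)) + M = (-11/8 + 3) + M = 13/8 + M)
9*A(45, -2) = 9*(13/8 + 45) = 9*(373/8) = 3357/8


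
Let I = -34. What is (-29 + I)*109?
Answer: -6867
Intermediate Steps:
(-29 + I)*109 = (-29 - 34)*109 = -63*109 = -6867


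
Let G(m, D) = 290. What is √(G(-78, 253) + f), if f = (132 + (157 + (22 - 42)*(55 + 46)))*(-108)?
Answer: √187238 ≈ 432.71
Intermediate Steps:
f = 186948 (f = (132 + (157 - 20*101))*(-108) = (132 + (157 - 2020))*(-108) = (132 - 1863)*(-108) = -1731*(-108) = 186948)
√(G(-78, 253) + f) = √(290 + 186948) = √187238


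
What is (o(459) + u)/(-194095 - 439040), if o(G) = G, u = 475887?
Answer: -158782/211045 ≈ -0.75236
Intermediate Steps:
(o(459) + u)/(-194095 - 439040) = (459 + 475887)/(-194095 - 439040) = 476346/(-633135) = 476346*(-1/633135) = -158782/211045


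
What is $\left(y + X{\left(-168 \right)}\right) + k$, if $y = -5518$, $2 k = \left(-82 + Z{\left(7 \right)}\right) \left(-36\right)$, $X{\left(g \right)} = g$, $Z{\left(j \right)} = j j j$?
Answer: $-10384$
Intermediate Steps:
$Z{\left(j \right)} = j^{3}$ ($Z{\left(j \right)} = j j^{2} = j^{3}$)
$k = -4698$ ($k = \frac{\left(-82 + 7^{3}\right) \left(-36\right)}{2} = \frac{\left(-82 + 343\right) \left(-36\right)}{2} = \frac{261 \left(-36\right)}{2} = \frac{1}{2} \left(-9396\right) = -4698$)
$\left(y + X{\left(-168 \right)}\right) + k = \left(-5518 - 168\right) - 4698 = -5686 - 4698 = -10384$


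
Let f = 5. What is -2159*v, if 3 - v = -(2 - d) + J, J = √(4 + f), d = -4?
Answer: -12954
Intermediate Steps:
J = 3 (J = √(4 + 5) = √9 = 3)
v = 6 (v = 3 - (-(2 - 1*(-4)) + 3) = 3 - (-(2 + 4) + 3) = 3 - (-1*6 + 3) = 3 - (-6 + 3) = 3 - 1*(-3) = 3 + 3 = 6)
-2159*v = -2159*6 = -12954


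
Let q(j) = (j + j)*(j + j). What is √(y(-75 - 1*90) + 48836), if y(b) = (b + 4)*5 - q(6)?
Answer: √47887 ≈ 218.83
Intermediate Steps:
q(j) = 4*j² (q(j) = (2*j)*(2*j) = 4*j²)
y(b) = -124 + 5*b (y(b) = (b + 4)*5 - 4*6² = (4 + b)*5 - 4*36 = (20 + 5*b) - 1*144 = (20 + 5*b) - 144 = -124 + 5*b)
√(y(-75 - 1*90) + 48836) = √((-124 + 5*(-75 - 1*90)) + 48836) = √((-124 + 5*(-75 - 90)) + 48836) = √((-124 + 5*(-165)) + 48836) = √((-124 - 825) + 48836) = √(-949 + 48836) = √47887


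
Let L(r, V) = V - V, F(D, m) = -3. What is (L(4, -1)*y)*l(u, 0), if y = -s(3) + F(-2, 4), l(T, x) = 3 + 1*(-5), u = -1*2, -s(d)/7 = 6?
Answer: 0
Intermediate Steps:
s(d) = -42 (s(d) = -7*6 = -42)
u = -2
l(T, x) = -2 (l(T, x) = 3 - 5 = -2)
L(r, V) = 0
y = 39 (y = -1*(-42) - 3 = 42 - 3 = 39)
(L(4, -1)*y)*l(u, 0) = (0*39)*(-2) = 0*(-2) = 0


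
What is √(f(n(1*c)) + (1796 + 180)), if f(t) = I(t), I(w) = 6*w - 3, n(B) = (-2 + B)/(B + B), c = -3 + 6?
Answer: √1974 ≈ 44.430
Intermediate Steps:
c = 3
n(B) = (-2 + B)/(2*B) (n(B) = (-2 + B)/((2*B)) = (-2 + B)*(1/(2*B)) = (-2 + B)/(2*B))
I(w) = -3 + 6*w
f(t) = -3 + 6*t
√(f(n(1*c)) + (1796 + 180)) = √((-3 + 6*((-2 + 1*3)/(2*((1*3))))) + (1796 + 180)) = √((-3 + 6*((½)*(-2 + 3)/3)) + 1976) = √((-3 + 6*((½)*(⅓)*1)) + 1976) = √((-3 + 6*(⅙)) + 1976) = √((-3 + 1) + 1976) = √(-2 + 1976) = √1974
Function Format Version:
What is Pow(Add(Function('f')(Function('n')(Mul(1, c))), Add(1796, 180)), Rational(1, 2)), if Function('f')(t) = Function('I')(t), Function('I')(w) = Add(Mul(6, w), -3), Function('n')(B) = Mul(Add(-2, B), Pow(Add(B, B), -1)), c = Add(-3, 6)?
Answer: Pow(1974, Rational(1, 2)) ≈ 44.430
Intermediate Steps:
c = 3
Function('n')(B) = Mul(Rational(1, 2), Pow(B, -1), Add(-2, B)) (Function('n')(B) = Mul(Add(-2, B), Pow(Mul(2, B), -1)) = Mul(Add(-2, B), Mul(Rational(1, 2), Pow(B, -1))) = Mul(Rational(1, 2), Pow(B, -1), Add(-2, B)))
Function('I')(w) = Add(-3, Mul(6, w))
Function('f')(t) = Add(-3, Mul(6, t))
Pow(Add(Function('f')(Function('n')(Mul(1, c))), Add(1796, 180)), Rational(1, 2)) = Pow(Add(Add(-3, Mul(6, Mul(Rational(1, 2), Pow(Mul(1, 3), -1), Add(-2, Mul(1, 3))))), Add(1796, 180)), Rational(1, 2)) = Pow(Add(Add(-3, Mul(6, Mul(Rational(1, 2), Pow(3, -1), Add(-2, 3)))), 1976), Rational(1, 2)) = Pow(Add(Add(-3, Mul(6, Mul(Rational(1, 2), Rational(1, 3), 1))), 1976), Rational(1, 2)) = Pow(Add(Add(-3, Mul(6, Rational(1, 6))), 1976), Rational(1, 2)) = Pow(Add(Add(-3, 1), 1976), Rational(1, 2)) = Pow(Add(-2, 1976), Rational(1, 2)) = Pow(1974, Rational(1, 2))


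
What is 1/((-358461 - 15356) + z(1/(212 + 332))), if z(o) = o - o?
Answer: -1/373817 ≈ -2.6751e-6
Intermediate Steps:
z(o) = 0
1/((-358461 - 15356) + z(1/(212 + 332))) = 1/((-358461 - 15356) + 0) = 1/(-373817 + 0) = 1/(-373817) = -1/373817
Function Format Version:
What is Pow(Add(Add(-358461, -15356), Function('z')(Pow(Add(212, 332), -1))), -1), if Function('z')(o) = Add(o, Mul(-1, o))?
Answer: Rational(-1, 373817) ≈ -2.6751e-6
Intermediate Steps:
Function('z')(o) = 0
Pow(Add(Add(-358461, -15356), Function('z')(Pow(Add(212, 332), -1))), -1) = Pow(Add(Add(-358461, -15356), 0), -1) = Pow(Add(-373817, 0), -1) = Pow(-373817, -1) = Rational(-1, 373817)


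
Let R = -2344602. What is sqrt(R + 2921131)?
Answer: sqrt(576529) ≈ 759.29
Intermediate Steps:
sqrt(R + 2921131) = sqrt(-2344602 + 2921131) = sqrt(576529)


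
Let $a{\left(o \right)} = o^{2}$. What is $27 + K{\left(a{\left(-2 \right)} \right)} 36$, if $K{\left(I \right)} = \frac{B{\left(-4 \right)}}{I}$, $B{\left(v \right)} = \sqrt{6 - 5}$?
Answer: $36$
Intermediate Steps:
$B{\left(v \right)} = 1$ ($B{\left(v \right)} = \sqrt{1} = 1$)
$K{\left(I \right)} = \frac{1}{I}$ ($K{\left(I \right)} = 1 \frac{1}{I} = \frac{1}{I}$)
$27 + K{\left(a{\left(-2 \right)} \right)} 36 = 27 + \frac{1}{\left(-2\right)^{2}} \cdot 36 = 27 + \frac{1}{4} \cdot 36 = 27 + 9 = 36$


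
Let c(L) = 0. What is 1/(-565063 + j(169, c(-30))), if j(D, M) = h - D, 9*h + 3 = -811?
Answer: -9/5087902 ≈ -1.7689e-6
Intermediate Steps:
h = -814/9 (h = -⅓ + (⅑)*(-811) = -⅓ - 811/9 = -814/9 ≈ -90.444)
j(D, M) = -814/9 - D
1/(-565063 + j(169, c(-30))) = 1/(-565063 + (-814/9 - 1*169)) = 1/(-565063 + (-814/9 - 169)) = 1/(-565063 - 2335/9) = 1/(-5087902/9) = -9/5087902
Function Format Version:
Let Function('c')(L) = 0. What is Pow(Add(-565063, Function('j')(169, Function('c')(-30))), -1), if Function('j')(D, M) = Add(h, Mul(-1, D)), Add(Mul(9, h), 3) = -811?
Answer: Rational(-9, 5087902) ≈ -1.7689e-6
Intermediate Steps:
h = Rational(-814, 9) (h = Add(Rational(-1, 3), Mul(Rational(1, 9), -811)) = Add(Rational(-1, 3), Rational(-811, 9)) = Rational(-814, 9) ≈ -90.444)
Function('j')(D, M) = Add(Rational(-814, 9), Mul(-1, D))
Pow(Add(-565063, Function('j')(169, Function('c')(-30))), -1) = Pow(Add(-565063, Add(Rational(-814, 9), Mul(-1, 169))), -1) = Pow(Add(-565063, Add(Rational(-814, 9), -169)), -1) = Pow(Add(-565063, Rational(-2335, 9)), -1) = Pow(Rational(-5087902, 9), -1) = Rational(-9, 5087902)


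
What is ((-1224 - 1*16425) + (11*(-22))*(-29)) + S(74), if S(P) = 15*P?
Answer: -9521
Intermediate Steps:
((-1224 - 1*16425) + (11*(-22))*(-29)) + S(74) = ((-1224 - 1*16425) + (11*(-22))*(-29)) + 15*74 = ((-1224 - 16425) - 242*(-29)) + 1110 = (-17649 + 7018) + 1110 = -10631 + 1110 = -9521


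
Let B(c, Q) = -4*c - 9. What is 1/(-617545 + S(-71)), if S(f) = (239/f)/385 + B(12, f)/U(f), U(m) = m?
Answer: -27335/16880570869 ≈ -1.6193e-6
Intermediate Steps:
B(c, Q) = -9 - 4*c
S(f) = -21706/(385*f) (S(f) = (239/f)/385 + (-9 - 4*12)/f = (239/f)*(1/385) + (-9 - 48)/f = 239/(385*f) - 57/f = -21706/(385*f))
1/(-617545 + S(-71)) = 1/(-617545 - 21706/385/(-71)) = 1/(-617545 - 21706/385*(-1/71)) = 1/(-617545 + 21706/27335) = 1/(-16880570869/27335) = -27335/16880570869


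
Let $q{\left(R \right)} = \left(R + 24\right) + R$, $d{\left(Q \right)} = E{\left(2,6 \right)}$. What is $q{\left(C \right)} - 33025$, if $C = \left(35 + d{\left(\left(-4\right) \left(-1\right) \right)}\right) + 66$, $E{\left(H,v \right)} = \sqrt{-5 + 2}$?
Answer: $-32799 + 2 i \sqrt{3} \approx -32799.0 + 3.4641 i$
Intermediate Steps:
$E{\left(H,v \right)} = i \sqrt{3}$ ($E{\left(H,v \right)} = \sqrt{-3} = i \sqrt{3}$)
$d{\left(Q \right)} = i \sqrt{3}$
$C = 101 + i \sqrt{3}$ ($C = \left(35 + i \sqrt{3}\right) + 66 = 101 + i \sqrt{3} \approx 101.0 + 1.732 i$)
$q{\left(R \right)} = 24 + 2 R$ ($q{\left(R \right)} = \left(24 + R\right) + R = 24 + 2 R$)
$q{\left(C \right)} - 33025 = \left(24 + 2 \left(101 + i \sqrt{3}\right)\right) - 33025 = \left(24 + \left(202 + 2 i \sqrt{3}\right)\right) - 33025 = \left(226 + 2 i \sqrt{3}\right) - 33025 = -32799 + 2 i \sqrt{3}$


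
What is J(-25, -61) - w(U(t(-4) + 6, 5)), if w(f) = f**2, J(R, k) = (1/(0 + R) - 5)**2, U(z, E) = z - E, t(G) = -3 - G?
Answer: 13376/625 ≈ 21.402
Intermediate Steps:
J(R, k) = (-5 + 1/R)**2 (J(R, k) = (1/R - 5)**2 = (-5 + 1/R)**2)
J(-25, -61) - w(U(t(-4) + 6, 5)) = (-1 + 5*(-25))**2/(-25)**2 - (((-3 - 1*(-4)) + 6) - 1*5)**2 = (-1 - 125)**2/625 - (((-3 + 4) + 6) - 5)**2 = (1/625)*(-126)**2 - ((1 + 6) - 5)**2 = (1/625)*15876 - (7 - 5)**2 = 15876/625 - 1*2**2 = 15876/625 - 1*4 = 15876/625 - 4 = 13376/625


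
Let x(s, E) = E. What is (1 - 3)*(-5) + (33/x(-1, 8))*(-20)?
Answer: -145/2 ≈ -72.500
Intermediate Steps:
(1 - 3)*(-5) + (33/x(-1, 8))*(-20) = (1 - 3)*(-5) + (33/8)*(-20) = -2*(-5) + (33*(⅛))*(-20) = 10 + (33/8)*(-20) = 10 - 165/2 = -145/2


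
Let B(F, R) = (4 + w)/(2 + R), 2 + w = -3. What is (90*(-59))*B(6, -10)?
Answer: -2655/4 ≈ -663.75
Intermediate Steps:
w = -5 (w = -2 - 3 = -5)
B(F, R) = -1/(2 + R) (B(F, R) = (4 - 5)/(2 + R) = -1/(2 + R))
(90*(-59))*B(6, -10) = (90*(-59))*(-1/(2 - 10)) = -(-5310)/(-8) = -(-5310)*(-1)/8 = -5310*1/8 = -2655/4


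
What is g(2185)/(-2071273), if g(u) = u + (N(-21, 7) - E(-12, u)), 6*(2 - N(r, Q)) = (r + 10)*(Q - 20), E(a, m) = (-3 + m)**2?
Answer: 28553765/12427638 ≈ 2.2976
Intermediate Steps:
N(r, Q) = 2 - (-20 + Q)*(10 + r)/6 (N(r, Q) = 2 - (r + 10)*(Q - 20)/6 = 2 - (10 + r)*(-20 + Q)/6 = 2 - (-20 + Q)*(10 + r)/6)
g(u) = -131/6 + u - (-3 + u)**2 (g(u) = u + ((106/3 - 5/3*7 + (10/3)*(-21) - 1/6*7*(-21)) - (-3 + u)**2) = u + ((106/3 - 35/3 - 70 + 49/2) - (-3 + u)**2) = u + (-131/6 - (-3 + u)**2) = -131/6 + u - (-3 + u)**2)
g(2185)/(-2071273) = (-185/6 - 1*2185**2 + 7*2185)/(-2071273) = (-185/6 - 1*4774225 + 15295)*(-1/2071273) = (-185/6 - 4774225 + 15295)*(-1/2071273) = -28553765/6*(-1/2071273) = 28553765/12427638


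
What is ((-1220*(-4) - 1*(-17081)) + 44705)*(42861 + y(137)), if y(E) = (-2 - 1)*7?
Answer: 2855971440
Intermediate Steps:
y(E) = -21 (y(E) = -3*7 = -21)
((-1220*(-4) - 1*(-17081)) + 44705)*(42861 + y(137)) = ((-1220*(-4) - 1*(-17081)) + 44705)*(42861 - 21) = ((4880 + 17081) + 44705)*42840 = (21961 + 44705)*42840 = 66666*42840 = 2855971440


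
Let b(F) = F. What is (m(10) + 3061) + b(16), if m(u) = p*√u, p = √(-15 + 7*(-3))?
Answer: 3077 + 6*I*√10 ≈ 3077.0 + 18.974*I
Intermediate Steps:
p = 6*I (p = √(-15 - 21) = √(-36) = 6*I ≈ 6.0*I)
m(u) = 6*I*√u (m(u) = (6*I)*√u = 6*I*√u)
(m(10) + 3061) + b(16) = (6*I*√10 + 3061) + 16 = (3061 + 6*I*√10) + 16 = 3077 + 6*I*√10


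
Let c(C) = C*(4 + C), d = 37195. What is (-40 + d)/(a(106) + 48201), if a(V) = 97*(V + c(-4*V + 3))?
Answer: 37155/17087512 ≈ 0.0021744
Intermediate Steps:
a(V) = 97*V + 97*(3 - 4*V)*(7 - 4*V) (a(V) = 97*(V + (-4*V + 3)*(4 + (-4*V + 3))) = 97*(V + (3 - 4*V)*(4 + (3 - 4*V))) = 97*(V + (3 - 4*V)*(7 - 4*V)) = 97*V + 97*(3 - 4*V)*(7 - 4*V))
(-40 + d)/(a(106) + 48201) = (-40 + 37195)/((2037 - 3783*106 + 1552*106²) + 48201) = 37155/((2037 - 400998 + 1552*11236) + 48201) = 37155/((2037 - 400998 + 17438272) + 48201) = 37155/(17039311 + 48201) = 37155/17087512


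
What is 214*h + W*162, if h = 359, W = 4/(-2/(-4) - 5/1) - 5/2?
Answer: 76277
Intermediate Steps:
W = -61/18 (W = 4/(-2*(-¼) - 5*1) - 5*½ = 4/(½ - 5) - 5/2 = 4/(-9/2) - 5/2 = 4*(-2/9) - 5/2 = -8/9 - 5/2 = -61/18 ≈ -3.3889)
214*h + W*162 = 214*359 - 61/18*162 = 76826 - 549 = 76277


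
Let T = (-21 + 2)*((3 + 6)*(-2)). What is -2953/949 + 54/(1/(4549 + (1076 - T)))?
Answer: 270729665/949 ≈ 2.8528e+5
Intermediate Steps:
T = 342 (T = -171*(-2) = -19*(-18) = 342)
-2953/949 + 54/(1/(4549 + (1076 - T))) = -2953/949 + 54/(1/(4549 + (1076 - 1*342))) = -2953*1/949 + 54/(1/(4549 + (1076 - 342))) = -2953/949 + 54/(1/(4549 + 734)) = -2953/949 + 54/(1/5283) = -2953/949 + 54*5283 = -2953/949 + 285282 = 270729665/949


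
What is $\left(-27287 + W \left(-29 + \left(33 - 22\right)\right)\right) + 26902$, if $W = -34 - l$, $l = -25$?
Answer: $-223$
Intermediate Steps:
$W = -9$ ($W = -34 - -25 = -34 + 25 = -9$)
$\left(-27287 + W \left(-29 + \left(33 - 22\right)\right)\right) + 26902 = \left(-27287 - 9 \left(-29 + \left(33 - 22\right)\right)\right) + 26902 = \left(-27287 - 9 \left(-29 + 11\right)\right) + 26902 = \left(-27287 - -162\right) + 26902 = \left(-27287 + 162\right) + 26902 = -27125 + 26902 = -223$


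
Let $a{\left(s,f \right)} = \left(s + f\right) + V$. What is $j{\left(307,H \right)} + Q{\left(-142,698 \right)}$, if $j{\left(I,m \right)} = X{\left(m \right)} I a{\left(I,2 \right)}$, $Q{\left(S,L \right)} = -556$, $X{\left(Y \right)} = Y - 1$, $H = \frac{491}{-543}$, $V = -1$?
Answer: $- \frac{98072812}{543} \approx -1.8061 \cdot 10^{5}$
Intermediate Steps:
$H = - \frac{491}{543}$ ($H = 491 \left(- \frac{1}{543}\right) = - \frac{491}{543} \approx -0.90424$)
$a{\left(s,f \right)} = -1 + f + s$ ($a{\left(s,f \right)} = \left(s + f\right) - 1 = \left(f + s\right) - 1 = -1 + f + s$)
$X{\left(Y \right)} = -1 + Y$ ($X{\left(Y \right)} = Y - 1 = -1 + Y$)
$j{\left(I,m \right)} = I \left(1 + I\right) \left(-1 + m\right)$ ($j{\left(I,m \right)} = \left(-1 + m\right) I \left(-1 + 2 + I\right) = I \left(-1 + m\right) \left(1 + I\right) = I \left(1 + I\right) \left(-1 + m\right)$)
$j{\left(307,H \right)} + Q{\left(-142,698 \right)} = 307 \left(1 + 307\right) \left(-1 - \frac{491}{543}\right) - 556 = 307 \cdot 308 \left(- \frac{1034}{543}\right) - 556 = - \frac{97770904}{543} - 556 = - \frac{98072812}{543}$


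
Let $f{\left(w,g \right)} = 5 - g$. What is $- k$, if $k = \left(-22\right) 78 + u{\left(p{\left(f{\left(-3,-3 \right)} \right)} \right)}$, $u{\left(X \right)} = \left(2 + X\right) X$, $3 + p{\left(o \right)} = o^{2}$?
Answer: $-2127$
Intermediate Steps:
$p{\left(o \right)} = -3 + o^{2}$
$u{\left(X \right)} = X \left(2 + X\right)$
$k = 2127$ ($k = \left(-22\right) 78 + \left(-3 + \left(5 - -3\right)^{2}\right) \left(2 - \left(3 - \left(5 - -3\right)^{2}\right)\right) = -1716 + \left(-3 + \left(5 + 3\right)^{2}\right) \left(2 - \left(3 - \left(5 + 3\right)^{2}\right)\right) = -1716 + \left(-3 + 8^{2}\right) \left(2 - \left(3 - 8^{2}\right)\right) = -1716 + \left(-3 + 64\right) \left(2 + \left(-3 + 64\right)\right) = -1716 + 61 \left(2 + 61\right) = -1716 + 61 \cdot 63 = -1716 + 3843 = 2127$)
$- k = \left(-1\right) 2127 = -2127$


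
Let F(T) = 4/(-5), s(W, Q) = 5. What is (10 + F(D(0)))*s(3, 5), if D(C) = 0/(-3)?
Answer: 46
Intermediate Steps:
D(C) = 0 (D(C) = 0*(-⅓) = 0)
F(T) = -⅘ (F(T) = 4*(-⅕) = -⅘)
(10 + F(D(0)))*s(3, 5) = (10 - ⅘)*5 = (46/5)*5 = 46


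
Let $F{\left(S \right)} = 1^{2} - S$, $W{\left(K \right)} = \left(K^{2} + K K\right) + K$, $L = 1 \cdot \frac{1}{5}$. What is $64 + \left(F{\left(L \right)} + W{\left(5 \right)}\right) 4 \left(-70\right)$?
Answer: $-15560$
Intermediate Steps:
$L = \frac{1}{5}$ ($L = 1 \cdot \frac{1}{5} = \frac{1}{5} \approx 0.2$)
$W{\left(K \right)} = K + 2 K^{2}$ ($W{\left(K \right)} = \left(K^{2} + K^{2}\right) + K = 2 K^{2} + K = K + 2 K^{2}$)
$F{\left(S \right)} = 1 - S$
$64 + \left(F{\left(L \right)} + W{\left(5 \right)}\right) 4 \left(-70\right) = 64 + \left(\left(1 - \frac{1}{5}\right) + 5 \left(1 + 2 \cdot 5\right)\right) 4 \left(-70\right) = 64 + \left(\left(1 - \frac{1}{5}\right) + 5 \left(1 + 10\right)\right) 4 \left(-70\right) = 64 + \left(\frac{4}{5} + 5 \cdot 11\right) 4 \left(-70\right) = 64 + \left(\frac{4}{5} + 55\right) 4 \left(-70\right) = 64 + \frac{279}{5} \cdot 4 \left(-70\right) = 64 + \frac{1116}{5} \left(-70\right) = 64 - 15624 = -15560$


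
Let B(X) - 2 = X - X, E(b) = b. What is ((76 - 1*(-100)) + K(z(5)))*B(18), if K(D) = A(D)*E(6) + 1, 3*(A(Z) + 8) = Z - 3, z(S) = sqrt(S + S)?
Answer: 246 + 4*sqrt(10) ≈ 258.65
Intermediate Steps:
z(S) = sqrt(2)*sqrt(S) (z(S) = sqrt(2*S) = sqrt(2)*sqrt(S))
A(Z) = -9 + Z/3 (A(Z) = -8 + (Z - 3)/3 = -8 + (-3 + Z)/3 = -8 + (-1 + Z/3) = -9 + Z/3)
K(D) = -53 + 2*D (K(D) = (-9 + D/3)*6 + 1 = (-54 + 2*D) + 1 = -53 + 2*D)
B(X) = 2 (B(X) = 2 + (X - X) = 2 + 0 = 2)
((76 - 1*(-100)) + K(z(5)))*B(18) = ((76 - 1*(-100)) + (-53 + 2*(sqrt(2)*sqrt(5))))*2 = ((76 + 100) + (-53 + 2*sqrt(10)))*2 = (176 + (-53 + 2*sqrt(10)))*2 = (123 + 2*sqrt(10))*2 = 246 + 4*sqrt(10)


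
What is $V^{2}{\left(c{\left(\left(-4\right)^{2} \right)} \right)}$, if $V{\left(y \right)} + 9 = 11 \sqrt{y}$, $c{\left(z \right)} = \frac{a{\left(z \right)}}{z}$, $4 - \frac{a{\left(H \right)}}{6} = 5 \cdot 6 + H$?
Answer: $- \frac{7299}{4} - 297 i \sqrt{7} \approx -1824.8 - 785.79 i$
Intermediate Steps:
$a{\left(H \right)} = -156 - 6 H$ ($a{\left(H \right)} = 24 - 6 \left(5 \cdot 6 + H\right) = 24 - 6 \left(30 + H\right) = 24 - \left(180 + 6 H\right) = -156 - 6 H$)
$c{\left(z \right)} = \frac{-156 - 6 z}{z}$
$V{\left(y \right)} = -9 + 11 \sqrt{y}$
$V^{2}{\left(c{\left(\left(-4\right)^{2} \right)} \right)} = \left(-9 + 11 \sqrt{-6 - \frac{156}{\left(-4\right)^{2}}}\right)^{2} = \left(-9 + 11 \sqrt{-6 - \frac{156}{16}}\right)^{2} = \left(-9 + 11 \sqrt{-6 - \frac{39}{4}}\right)^{2} = \left(-9 + 11 \sqrt{- \frac{63}{4}}\right)^{2} = \left(-9 + 11 \frac{3 i \sqrt{7}}{2}\right)^{2} = \left(-9 + \frac{33 i \sqrt{7}}{2}\right)^{2}$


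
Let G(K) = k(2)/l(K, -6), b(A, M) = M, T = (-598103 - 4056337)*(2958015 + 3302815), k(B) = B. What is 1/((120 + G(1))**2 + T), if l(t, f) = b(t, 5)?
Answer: -25/728516439267596 ≈ -3.4316e-14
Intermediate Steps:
T = -29140657585200 (T = -4654440*6260830 = -29140657585200)
l(t, f) = 5
G(K) = 2/5
1/((120 + G(1))**2 + T) = 1/((120 + 2/5)**2 - 29140657585200) = 1/((602/5)**2 - 29140657585200) = 1/(362404/25 - 29140657585200) = 1/(-728516439267596/25) = -25/728516439267596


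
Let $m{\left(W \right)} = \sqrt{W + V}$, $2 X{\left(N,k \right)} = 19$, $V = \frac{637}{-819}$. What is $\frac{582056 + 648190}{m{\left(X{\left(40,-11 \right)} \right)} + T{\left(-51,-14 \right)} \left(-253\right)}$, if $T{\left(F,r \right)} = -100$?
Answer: $\frac{560254028400}{11521619843} - \frac{3690738 \sqrt{314}}{11521619843} \approx 48.621$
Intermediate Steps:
$V = - \frac{7}{9}$ ($V = 637 \left(- \frac{1}{819}\right) = - \frac{7}{9} \approx -0.77778$)
$X{\left(N,k \right)} = \frac{19}{2}$ ($X{\left(N,k \right)} = \frac{1}{2} \cdot 19 = \frac{19}{2}$)
$m{\left(W \right)} = \sqrt{- \frac{7}{9} + W}$ ($m{\left(W \right)} = \sqrt{W - \frac{7}{9}} = \sqrt{- \frac{7}{9} + W}$)
$\frac{582056 + 648190}{m{\left(X{\left(40,-11 \right)} \right)} + T{\left(-51,-14 \right)} \left(-253\right)} = \frac{582056 + 648190}{\frac{\sqrt{-7 + 9 \cdot \frac{19}{2}}}{3} - -25300} = \frac{1230246}{\frac{\sqrt{-7 + \frac{171}{2}}}{3} + 25300} = \frac{1230246}{\frac{\sqrt{\frac{157}{2}}}{3} + 25300} = \frac{1230246}{\frac{\frac{1}{2} \sqrt{314}}{3} + 25300} = \frac{1230246}{\frac{\sqrt{314}}{6} + 25300} = \frac{1230246}{25300 + \frac{\sqrt{314}}{6}}$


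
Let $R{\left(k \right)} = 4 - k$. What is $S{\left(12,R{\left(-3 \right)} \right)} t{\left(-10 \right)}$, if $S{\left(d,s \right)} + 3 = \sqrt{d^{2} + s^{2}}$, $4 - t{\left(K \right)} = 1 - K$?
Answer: $21 - 7 \sqrt{193} \approx -76.247$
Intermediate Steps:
$t{\left(K \right)} = 3 + K$ ($t{\left(K \right)} = 4 - \left(1 - K\right) = 4 + \left(-1 + K\right) = 3 + K$)
$S{\left(d,s \right)} = -3 + \sqrt{d^{2} + s^{2}}$
$S{\left(12,R{\left(-3 \right)} \right)} t{\left(-10 \right)} = \left(-3 + \sqrt{12^{2} + \left(4 - -3\right)^{2}}\right) \left(3 - 10\right) = \left(-3 + \sqrt{144 + \left(4 + 3\right)^{2}}\right) \left(-7\right) = \left(-3 + \sqrt{144 + 7^{2}}\right) \left(-7\right) = \left(-3 + \sqrt{144 + 49}\right) \left(-7\right) = \left(-3 + \sqrt{193}\right) \left(-7\right) = 21 - 7 \sqrt{193}$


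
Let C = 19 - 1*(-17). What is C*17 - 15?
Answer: 597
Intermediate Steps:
C = 36 (C = 19 + 17 = 36)
C*17 - 15 = 36*17 - 15 = 612 - 15 = 597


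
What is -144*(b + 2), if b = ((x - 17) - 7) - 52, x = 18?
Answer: 8064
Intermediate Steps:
b = -58 (b = ((18 - 17) - 7) - 52 = (1 - 7) - 52 = -6 - 52 = -58)
-144*(b + 2) = -144*(-58 + 2) = -144*(-56) = 8064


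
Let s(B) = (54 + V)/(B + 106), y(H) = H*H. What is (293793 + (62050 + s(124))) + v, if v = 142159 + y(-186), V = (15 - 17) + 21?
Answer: 122497613/230 ≈ 5.3260e+5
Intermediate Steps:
V = 19 (V = -2 + 21 = 19)
y(H) = H²
s(B) = 73/(106 + B) (s(B) = (54 + 19)/(B + 106) = 73/(106 + B))
v = 176755 (v = 142159 + (-186)² = 142159 + 34596 = 176755)
(293793 + (62050 + s(124))) + v = (293793 + (62050 + 73/(106 + 124))) + 176755 = (293793 + (62050 + 73/230)) + 176755 = (293793 + 14271573/230) + 176755 = 81843963/230 + 176755 = 122497613/230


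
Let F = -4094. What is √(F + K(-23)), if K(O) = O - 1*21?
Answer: I*√4138 ≈ 64.327*I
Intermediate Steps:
K(O) = -21 + O (K(O) = O - 21 = -21 + O)
√(F + K(-23)) = √(-4094 + (-21 - 23)) = √(-4094 - 44) = √(-4138) = I*√4138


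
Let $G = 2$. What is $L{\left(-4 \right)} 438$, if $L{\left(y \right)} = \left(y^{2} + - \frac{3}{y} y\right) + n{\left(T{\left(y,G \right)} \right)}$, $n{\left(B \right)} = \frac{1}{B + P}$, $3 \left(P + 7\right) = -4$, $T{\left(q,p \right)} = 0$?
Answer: $\frac{141036}{25} \approx 5641.4$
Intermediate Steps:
$P = - \frac{25}{3}$ ($P = -7 + \frac{1}{3} \left(-4\right) = -7 - \frac{4}{3} = - \frac{25}{3} \approx -8.3333$)
$n{\left(B \right)} = \frac{1}{- \frac{25}{3} + B}$ ($n{\left(B \right)} = \frac{1}{B - \frac{25}{3}} = \frac{1}{- \frac{25}{3} + B}$)
$L{\left(y \right)} = - \frac{78}{25} + y^{2}$ ($L{\left(y \right)} = \left(y^{2} + - \frac{3}{y} y\right) + \frac{3}{-25 + 3 \cdot 0} = \left(y^{2} - 3\right) + \frac{3}{-25 + 0} = \left(-3 + y^{2}\right) + \frac{3}{-25} = \left(-3 + y^{2}\right) + 3 \left(- \frac{1}{25}\right) = \left(-3 + y^{2}\right) - \frac{3}{25} = - \frac{78}{25} + y^{2}$)
$L{\left(-4 \right)} 438 = \left(- \frac{78}{25} + \left(-4\right)^{2}\right) 438 = \left(- \frac{78}{25} + 16\right) 438 = \frac{322}{25} \cdot 438 = \frac{141036}{25}$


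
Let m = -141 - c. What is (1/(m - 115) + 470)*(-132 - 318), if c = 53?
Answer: -21784350/103 ≈ -2.1150e+5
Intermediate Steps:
m = -194 (m = -141 - 1*53 = -141 - 53 = -194)
(1/(m - 115) + 470)*(-132 - 318) = (1/(-194 - 115) + 470)*(-132 - 318) = (1/(-309) + 470)*(-450) = (-1/309 + 470)*(-450) = (145229/309)*(-450) = -21784350/103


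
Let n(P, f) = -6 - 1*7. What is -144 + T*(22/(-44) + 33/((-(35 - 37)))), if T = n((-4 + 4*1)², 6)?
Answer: -352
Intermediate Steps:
n(P, f) = -13 (n(P, f) = -6 - 7 = -13)
T = -13
-144 + T*(22/(-44) + 33/((-(35 - 37)))) = -144 - 13*(22/(-44) + 33/((-(35 - 37)))) = -144 - 13*(22*(-1/44) + 33/((-1*(-2)))) = -144 - 13*(-½ + 33/2) = -144 - 13*16 = -144 - 208 = -352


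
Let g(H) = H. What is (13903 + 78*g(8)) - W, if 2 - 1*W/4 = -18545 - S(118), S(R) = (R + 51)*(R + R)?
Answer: -219197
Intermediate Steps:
S(R) = 2*R*(51 + R) (S(R) = (51 + R)*(2*R) = 2*R*(51 + R))
W = 233724 (W = 8 - 4*(-18545 - 2*118*(51 + 118)) = 8 - 4*(-18545 - 2*118*169) = 8 - 4*(-18545 - 1*39884) = 8 - 4*(-18545 - 39884) = 8 - 4*(-58429) = 8 + 233716 = 233724)
(13903 + 78*g(8)) - W = (13903 + 78*8) - 1*233724 = (13903 + 624) - 233724 = 14527 - 233724 = -219197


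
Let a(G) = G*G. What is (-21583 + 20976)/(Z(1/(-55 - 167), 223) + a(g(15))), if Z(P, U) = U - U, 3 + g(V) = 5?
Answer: -607/4 ≈ -151.75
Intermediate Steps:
g(V) = 2 (g(V) = -3 + 5 = 2)
a(G) = G²
Z(P, U) = 0
(-21583 + 20976)/(Z(1/(-55 - 167), 223) + a(g(15))) = (-21583 + 20976)/(0 + 2²) = -607/(0 + 4) = -607/4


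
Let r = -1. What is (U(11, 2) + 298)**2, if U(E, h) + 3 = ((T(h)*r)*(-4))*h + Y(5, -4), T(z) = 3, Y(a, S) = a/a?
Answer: 102400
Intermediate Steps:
Y(a, S) = 1
U(E, h) = -2 + 12*h (U(E, h) = -3 + (((3*(-1))*(-4))*h + 1) = -3 + ((-3*(-4))*h + 1) = -3 + (12*h + 1) = -3 + (1 + 12*h) = -2 + 12*h)
(U(11, 2) + 298)**2 = ((-2 + 12*2) + 298)**2 = ((-2 + 24) + 298)**2 = (22 + 298)**2 = 320**2 = 102400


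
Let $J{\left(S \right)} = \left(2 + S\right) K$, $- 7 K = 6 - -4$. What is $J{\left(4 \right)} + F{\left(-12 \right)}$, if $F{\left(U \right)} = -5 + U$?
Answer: $- \frac{179}{7} \approx -25.571$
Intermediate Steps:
$K = - \frac{10}{7}$ ($K = - \frac{6 - -4}{7} = - \frac{6 + 4}{7} = \left(- \frac{1}{7}\right) 10 = - \frac{10}{7} \approx -1.4286$)
$J{\left(S \right)} = - \frac{20}{7} - \frac{10 S}{7}$ ($J{\left(S \right)} = \left(2 + S\right) \left(- \frac{10}{7}\right) = - \frac{20}{7} - \frac{10 S}{7}$)
$J{\left(4 \right)} + F{\left(-12 \right)} = \left(- \frac{20}{7} - \frac{40}{7}\right) - 17 = - \frac{60}{7} - 17 = - \frac{179}{7}$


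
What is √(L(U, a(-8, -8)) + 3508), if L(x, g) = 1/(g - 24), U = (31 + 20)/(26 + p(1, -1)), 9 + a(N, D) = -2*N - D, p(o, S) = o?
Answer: √31571/3 ≈ 59.227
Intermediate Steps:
a(N, D) = -9 - D - 2*N (a(N, D) = -9 + (-2*N - D) = -9 + (-D - 2*N) = -9 - D - 2*N)
U = 17/9 (U = (31 + 20)/(26 + 1) = 51/27 = 51*(1/27) = 17/9 ≈ 1.8889)
L(x, g) = 1/(-24 + g)
√(L(U, a(-8, -8)) + 3508) = √(1/(-24 + (-9 - 1*(-8) - 2*(-8))) + 3508) = √(1/(-24 + (-9 + 8 + 16)) + 3508) = √(1/(-24 + 15) + 3508) = √(1/(-9) + 3508) = √(-⅑ + 3508) = √(31571/9) = √31571/3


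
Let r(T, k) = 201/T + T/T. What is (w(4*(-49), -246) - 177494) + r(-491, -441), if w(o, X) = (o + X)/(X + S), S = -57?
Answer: -26406009970/148773 ≈ -1.7749e+5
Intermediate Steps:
r(T, k) = 1 + 201/T (r(T, k) = 201/T + 1 = 1 + 201/T)
w(o, X) = (X + o)/(-57 + X) (w(o, X) = (o + X)/(X - 57) = (X + o)/(-57 + X))
(w(4*(-49), -246) - 177494) + r(-491, -441) = ((-246 + 4*(-49))/(-57 - 246) - 177494) + (201 - 491)/(-491) = ((-246 - 196)/(-303) - 177494) - 1/491*(-290) = (-1/303*(-442) - 177494) + 290/491 = (442/303 - 177494) + 290/491 = -53780240/303 + 290/491 = -26406009970/148773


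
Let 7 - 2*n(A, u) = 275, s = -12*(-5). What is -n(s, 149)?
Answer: 134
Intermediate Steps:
s = 60
n(A, u) = -134 (n(A, u) = 7/2 - ½*275 = 7/2 - 275/2 = -134)
-n(s, 149) = -1*(-134) = 134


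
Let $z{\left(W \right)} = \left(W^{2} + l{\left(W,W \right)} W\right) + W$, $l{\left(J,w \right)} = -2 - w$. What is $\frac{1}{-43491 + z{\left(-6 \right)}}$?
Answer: $- \frac{1}{43485} \approx -2.2996 \cdot 10^{-5}$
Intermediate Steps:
$z{\left(W \right)} = W + W^{2} + W \left(-2 - W\right)$ ($z{\left(W \right)} = \left(W^{2} + \left(-2 - W\right) W\right) + W = \left(W^{2} + W \left(-2 - W\right)\right) + W = W + W^{2} + W \left(-2 - W\right)$)
$\frac{1}{-43491 + z{\left(-6 \right)}} = \frac{1}{-43491 - -6} = \frac{1}{-43491 + 6} = \frac{1}{-43485} = - \frac{1}{43485}$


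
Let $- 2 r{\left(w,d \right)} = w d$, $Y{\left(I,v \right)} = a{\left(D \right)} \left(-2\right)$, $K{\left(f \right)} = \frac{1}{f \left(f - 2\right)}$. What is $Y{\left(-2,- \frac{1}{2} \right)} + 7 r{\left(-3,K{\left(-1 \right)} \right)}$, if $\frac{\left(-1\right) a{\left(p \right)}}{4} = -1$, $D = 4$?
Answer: $- \frac{9}{2} \approx -4.5$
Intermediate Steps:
$a{\left(p \right)} = 4$ ($a{\left(p \right)} = \left(-4\right) \left(-1\right) = 4$)
$K{\left(f \right)} = \frac{1}{f \left(-2 + f\right)}$
$Y{\left(I,v \right)} = -8$ ($Y{\left(I,v \right)} = 4 \left(-2\right) = -8$)
$r{\left(w,d \right)} = - \frac{d w}{2}$ ($r{\left(w,d \right)} = - \frac{w d}{2} = - \frac{d w}{2}$)
$Y{\left(-2,- \frac{1}{2} \right)} + 7 r{\left(-3,K{\left(-1 \right)} \right)} = -8 + 7 \left(\left(- \frac{1}{2}\right) \frac{1}{\left(-1\right) \left(-2 - 1\right)} \left(-3\right)\right) = -8 + 7 \left(\left(- \frac{1}{2}\right) \left(- \frac{1}{-3}\right) \left(-3\right)\right) = -8 + 7 \left(\left(- \frac{1}{2}\right) \left(\left(-1\right) \left(- \frac{1}{3}\right)\right) \left(-3\right)\right) = -8 + 7 \left(\left(- \frac{1}{2}\right) \frac{1}{3} \left(-3\right)\right) = -8 + 7 \cdot \frac{1}{2} = -8 + \frac{7}{2} = - \frac{9}{2}$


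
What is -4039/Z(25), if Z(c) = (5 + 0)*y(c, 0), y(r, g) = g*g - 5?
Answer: 4039/25 ≈ 161.56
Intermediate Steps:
y(r, g) = -5 + g² (y(r, g) = g² - 5 = -5 + g²)
Z(c) = -25 (Z(c) = (5 + 0)*(-5 + 0²) = 5*(-5 + 0) = 5*(-5) = -25)
-4039/Z(25) = -4039/(-25) = -4039*(-1/25) = 4039/25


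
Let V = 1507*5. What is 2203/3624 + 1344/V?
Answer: 21470261/27306840 ≈ 0.78626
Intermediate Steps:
V = 7535
2203/3624 + 1344/V = 2203/3624 + 1344/7535 = 21470261/27306840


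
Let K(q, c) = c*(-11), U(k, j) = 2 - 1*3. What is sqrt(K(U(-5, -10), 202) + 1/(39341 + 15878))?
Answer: I*sqrt(6775184494123)/55219 ≈ 47.138*I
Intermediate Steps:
U(k, j) = -1 (U(k, j) = 2 - 3 = -1)
K(q, c) = -11*c
sqrt(K(U(-5, -10), 202) + 1/(39341 + 15878)) = sqrt(-11*202 + 1/(39341 + 15878)) = sqrt(-2222 + 1/55219) = sqrt(-122696617/55219) = I*sqrt(6775184494123)/55219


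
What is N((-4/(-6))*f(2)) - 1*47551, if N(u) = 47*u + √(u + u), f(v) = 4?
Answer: -142277/3 + 4*√3/3 ≈ -47423.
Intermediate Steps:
N(u) = 47*u + √2*√u (N(u) = 47*u + √(2*u) = 47*u + √2*√u)
N((-4/(-6))*f(2)) - 1*47551 = (47*(-4/(-6)*4) + √2*√(-4/(-6)*4)) - 1*47551 = (47*(-4*(-1)/6*4) + √2*√(-4*(-1)/6*4)) - 47551 = (47*(-1*(-⅔)*4) + √2*√(-1*(-⅔)*4)) - 47551 = (47*((⅔)*4) + √2*√((⅔)*4)) - 47551 = (47*(8/3) + √2*√(8/3)) - 47551 = (376/3 + √2*(2*√6/3)) - 47551 = (376/3 + 4*√3/3) - 47551 = -142277/3 + 4*√3/3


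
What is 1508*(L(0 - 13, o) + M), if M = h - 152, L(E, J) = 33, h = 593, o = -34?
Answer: 714792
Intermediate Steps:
M = 441 (M = 593 - 152 = 441)
1508*(L(0 - 13, o) + M) = 1508*(33 + 441) = 1508*474 = 714792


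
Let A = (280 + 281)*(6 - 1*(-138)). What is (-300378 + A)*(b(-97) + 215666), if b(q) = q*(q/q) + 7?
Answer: -47339196144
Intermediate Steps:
b(q) = 7 + q (b(q) = q*1 + 7 = q + 7 = 7 + q)
A = 80784 (A = 561*(6 + 138) = 561*144 = 80784)
(-300378 + A)*(b(-97) + 215666) = (-300378 + 80784)*((7 - 97) + 215666) = -219594*(-90 + 215666) = -219594*215576 = -47339196144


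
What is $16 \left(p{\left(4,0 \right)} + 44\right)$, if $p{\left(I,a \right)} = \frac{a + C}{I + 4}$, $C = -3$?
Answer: $698$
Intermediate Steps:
$p{\left(I,a \right)} = \frac{-3 + a}{4 + I}$ ($p{\left(I,a \right)} = \frac{a - 3}{I + 4} = \frac{-3 + a}{4 + I}$)
$16 \left(p{\left(4,0 \right)} + 44\right) = 16 \left(\frac{-3 + 0}{4 + 4} + 44\right) = 16 \left(\frac{1}{8} \left(-3\right) + 44\right) = 16 \left(- \frac{3}{8} + 44\right) = 16 \cdot \frac{349}{8} = 698$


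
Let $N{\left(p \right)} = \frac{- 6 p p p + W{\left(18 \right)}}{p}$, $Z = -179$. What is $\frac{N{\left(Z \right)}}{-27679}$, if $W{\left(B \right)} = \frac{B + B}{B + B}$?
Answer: $\frac{34412035}{4954541} \approx 6.9456$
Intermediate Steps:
$W{\left(B \right)} = 1$ ($W{\left(B \right)} = \frac{2 B}{2 B} = 2 B \frac{1}{2 B} = 1$)
$N{\left(p \right)} = \frac{1 - 6 p^{3}}{p}$ ($N{\left(p \right)} = \frac{- 6 p p p + 1}{p} = \frac{- 6 p^{2} p + 1}{p} = \frac{- 6 p^{3} + 1}{p} = \frac{1 - 6 p^{3}}{p}$)
$\frac{N{\left(Z \right)}}{-27679} = \frac{\frac{1}{-179} \left(1 - 6 \left(-179\right)^{3}\right)}{-27679} = - \frac{1 - -34412034}{179} \left(- \frac{1}{27679}\right) = - \frac{1 + 34412034}{179} \left(- \frac{1}{27679}\right) = \left(- \frac{1}{179}\right) 34412035 \left(- \frac{1}{27679}\right) = \left(- \frac{34412035}{179}\right) \left(- \frac{1}{27679}\right) = \frac{34412035}{4954541}$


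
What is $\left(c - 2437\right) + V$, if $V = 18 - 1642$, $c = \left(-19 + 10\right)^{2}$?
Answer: $-3980$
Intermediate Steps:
$c = 81$ ($c = \left(-9\right)^{2} = 81$)
$V = -1624$ ($V = 18 - 1642 = -1624$)
$\left(c - 2437\right) + V = \left(81 - 2437\right) - 1624 = -2356 - 1624 = -3980$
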